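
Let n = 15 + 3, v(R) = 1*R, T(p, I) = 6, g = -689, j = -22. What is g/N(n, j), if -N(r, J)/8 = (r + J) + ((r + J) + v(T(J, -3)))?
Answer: -689/16 ≈ -43.063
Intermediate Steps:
v(R) = R
n = 18
N(r, J) = -48 - 16*J - 16*r (N(r, J) = -8*((r + J) + ((r + J) + 6)) = -8*((J + r) + ((J + r) + 6)) = -8*((J + r) + (6 + J + r)) = -8*(6 + 2*J + 2*r) = -48 - 16*J - 16*r)
g/N(n, j) = -689/(-48 - 16*(-22) - 16*18) = -689/(-48 + 352 - 288) = -689/16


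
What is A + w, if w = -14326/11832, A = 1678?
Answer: 342065/204 ≈ 1676.8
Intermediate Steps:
w = -247/204 (w = -14326*1/11832 = -247/204 ≈ -1.2108)
A + w = 1678 - 247/204 = 342065/204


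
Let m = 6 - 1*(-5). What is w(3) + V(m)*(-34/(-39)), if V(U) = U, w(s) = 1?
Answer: 413/39 ≈ 10.590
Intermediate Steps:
m = 11 (m = 6 + 5 = 11)
w(3) + V(m)*(-34/(-39)) = 1 + 11*(-34/(-39)) = 1 + 11*(-34*(-1/39)) = 1 + 11*(34/39) = 1 + 374/39 = 413/39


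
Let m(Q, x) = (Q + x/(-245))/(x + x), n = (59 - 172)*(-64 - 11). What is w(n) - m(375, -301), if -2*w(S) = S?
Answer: -89270957/21070 ≈ -4236.9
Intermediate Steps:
n = 8475 (n = -113*(-75) = 8475)
m(Q, x) = (Q - x/245)/(2*x) (m(Q, x) = (Q + x*(-1/245))/((2*x)) = (Q - x/245)*(1/(2*x)) = (Q - x/245)/(2*x))
w(S) = -S/2
w(n) - m(375, -301) = -½*8475 - (-1*(-301) + 245*375)/(490*(-301)) = -8475/2 - (-1)*(301 + 91875)/(490*301) = -8475/2 - (-1)*92176/(490*301) = -8475/2 - 1*(-6584/10535) = -8475/2 + 6584/10535 = -89270957/21070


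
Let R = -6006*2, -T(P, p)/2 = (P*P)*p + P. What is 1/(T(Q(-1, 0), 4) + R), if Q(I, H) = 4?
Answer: -1/12148 ≈ -8.2318e-5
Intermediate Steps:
T(P, p) = -2*P - 2*p*P**2 (T(P, p) = -2*((P*P)*p + P) = -2*(P**2*p + P) = -2*(p*P**2 + P) = -2*(P + p*P**2) = -2*P - 2*p*P**2)
R = -12012
1/(T(Q(-1, 0), 4) + R) = 1/(-2*4*(1 + 4*4) - 12012) = 1/(-2*4*(1 + 16) - 12012) = 1/(-2*4*17 - 12012) = 1/(-136 - 12012) = 1/(-12148) = -1/12148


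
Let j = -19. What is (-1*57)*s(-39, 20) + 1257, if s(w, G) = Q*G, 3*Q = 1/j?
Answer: 1277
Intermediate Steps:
Q = -1/57 (Q = (⅓)/(-19) = (⅓)*(-1/19) = -1/57 ≈ -0.017544)
s(w, G) = -G/57
(-1*57)*s(-39, 20) + 1257 = (-1*57)*(-1/57*20) + 1257 = -57*(-20/57) + 1257 = 20 + 1257 = 1277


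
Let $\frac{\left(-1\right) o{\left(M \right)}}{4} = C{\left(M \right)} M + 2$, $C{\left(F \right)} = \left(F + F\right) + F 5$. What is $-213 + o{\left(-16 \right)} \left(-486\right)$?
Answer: $3487323$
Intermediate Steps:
$C{\left(F \right)} = 7 F$ ($C{\left(F \right)} = 2 F + 5 F = 7 F$)
$o{\left(M \right)} = -8 - 28 M^{2}$ ($o{\left(M \right)} = - 4 \left(7 M M + 2\right) = - 4 \left(7 M^{2} + 2\right) = - 4 \left(2 + 7 M^{2}\right) = -8 - 28 M^{2}$)
$-213 + o{\left(-16 \right)} \left(-486\right) = -213 + \left(-8 - 28 \left(-16\right)^{2}\right) \left(-486\right) = -213 + \left(-8 - 7168\right) \left(-486\right) = -213 - -3487536 = -213 + 3487536 = 3487323$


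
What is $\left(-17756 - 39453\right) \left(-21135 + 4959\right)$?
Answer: $925412784$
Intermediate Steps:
$\left(-17756 - 39453\right) \left(-21135 + 4959\right) = \left(-57209\right) \left(-16176\right) = 925412784$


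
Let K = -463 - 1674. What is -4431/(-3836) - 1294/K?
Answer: 2061833/1171076 ≈ 1.7606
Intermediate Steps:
K = -2137
-4431/(-3836) - 1294/K = -4431/(-3836) - 1294/(-2137) = -4431*(-1/3836) - 1294*(-1/2137) = 633/548 + 1294/2137 = 2061833/1171076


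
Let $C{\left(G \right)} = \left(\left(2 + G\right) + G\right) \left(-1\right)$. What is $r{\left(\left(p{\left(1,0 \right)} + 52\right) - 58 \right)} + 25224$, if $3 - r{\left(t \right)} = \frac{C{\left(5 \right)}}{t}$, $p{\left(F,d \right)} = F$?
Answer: $\frac{126123}{5} \approx 25225.0$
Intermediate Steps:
$C{\left(G \right)} = -2 - 2 G$ ($C{\left(G \right)} = \left(2 + 2 G\right) \left(-1\right) = -2 - 2 G$)
$r{\left(t \right)} = 3 + \frac{12}{t}$ ($r{\left(t \right)} = 3 - \frac{-2 - 10}{t} = 3 - - \frac{12}{t} = 3 + \frac{12}{t}$)
$r{\left(\left(p{\left(1,0 \right)} + 52\right) - 58 \right)} + 25224 = \left(3 + \frac{12}{\left(1 + 52\right) - 58}\right) + 25224 = \left(3 + \frac{12}{53 - 58}\right) + 25224 = \left(3 + \frac{12}{-5}\right) + 25224 = \left(3 + 12 \left(- \frac{1}{5}\right)\right) + 25224 = \left(3 - \frac{12}{5}\right) + 25224 = \frac{3}{5} + 25224 = \frac{126123}{5}$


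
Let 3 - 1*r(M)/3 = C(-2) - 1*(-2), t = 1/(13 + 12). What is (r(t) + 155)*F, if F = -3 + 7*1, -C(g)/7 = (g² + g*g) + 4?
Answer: 1640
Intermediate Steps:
t = 1/25 ≈ 0.040000
C(g) = -28 - 14*g² (C(g) = -7*((g² + g*g) + 4) = -7*((g² + g²) + 4) = -7*(2*g² + 4) = -7*(4 + 2*g²) = -28 - 14*g²)
F = 4 (F = -3 + 7 = 4)
r(M) = 255 (r(M) = 9 - 3*((-28 - 14*(-2)²) - 1*(-2)) = 9 - 3*((-28 - 14*4) + 2) = 9 - 3*((-28 - 56) + 2) = 9 - 3*(-84 + 2) = 9 - 3*(-82) = 9 + 246 = 255)
(r(t) + 155)*F = (255 + 155)*4 = 410*4 = 1640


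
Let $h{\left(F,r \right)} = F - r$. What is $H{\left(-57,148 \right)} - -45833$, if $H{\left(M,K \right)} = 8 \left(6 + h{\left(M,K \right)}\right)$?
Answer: $44241$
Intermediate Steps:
$H{\left(M,K \right)} = 48 - 8 K + 8 M$ ($H{\left(M,K \right)} = 8 \left(6 - \left(K - M\right)\right) = 8 \left(6 + M - K\right) = 48 - 8 K + 8 M$)
$H{\left(-57,148 \right)} - -45833 = \left(48 - 1184 + 8 \left(-57\right)\right) - -45833 = \left(48 - 1184 - 456\right) + 45833 = -1592 + 45833 = 44241$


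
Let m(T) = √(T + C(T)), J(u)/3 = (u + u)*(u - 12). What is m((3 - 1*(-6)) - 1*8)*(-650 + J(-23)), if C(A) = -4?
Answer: 4180*I*√3 ≈ 7240.0*I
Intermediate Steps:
J(u) = 6*u*(-12 + u) (J(u) = 3*((u + u)*(u - 12)) = 3*((2*u)*(-12 + u)) = 3*(2*u*(-12 + u)) = 6*u*(-12 + u))
m(T) = √(-4 + T) (m(T) = √(T - 4) = √(-4 + T))
m((3 - 1*(-6)) - 1*8)*(-650 + J(-23)) = √(-4 + ((3 - 1*(-6)) - 1*8))*(-650 + 6*(-23)*(-12 - 23)) = √(-4 + ((3 + 6) - 8))*(-650 + 6*(-23)*(-35)) = √(-4 + (9 - 8))*(-650 + 4830) = √(-4 + 1)*4180 = √(-3)*4180 = (I*√3)*4180 = 4180*I*√3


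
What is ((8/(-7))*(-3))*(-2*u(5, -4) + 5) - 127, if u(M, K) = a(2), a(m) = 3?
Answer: -913/7 ≈ -130.43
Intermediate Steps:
u(M, K) = 3
((8/(-7))*(-3))*(-2*u(5, -4) + 5) - 127 = ((8/(-7))*(-3))*(-2*3 + 5) - 127 = ((8*(-1/7))*(-3))*(-6 + 5) - 127 = -8/7*(-3)*(-1) - 127 = (24/7)*(-1) - 127 = -24/7 - 127 = -913/7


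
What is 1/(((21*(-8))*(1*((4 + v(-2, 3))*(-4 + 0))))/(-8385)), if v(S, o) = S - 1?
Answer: -2795/224 ≈ -12.478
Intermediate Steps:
v(S, o) = -1 + S
1/(((21*(-8))*(1*((4 + v(-2, 3))*(-4 + 0))))/(-8385)) = 1/(((21*(-8))*(1*((4 + (-1 - 2))*(-4 + 0))))/(-8385)) = 1/(-168*(4 - 3)*(-4)*(-1/8385)) = 1/(-168*1*(-4)*(-1/8385)) = 1/(-168*(-4)*(-1/8385)) = 1/(672*(-1/8385)) = 1/(-224/2795) = -2795/224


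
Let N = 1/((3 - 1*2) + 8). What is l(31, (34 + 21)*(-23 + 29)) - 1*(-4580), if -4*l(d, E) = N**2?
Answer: 1483919/324 ≈ 4580.0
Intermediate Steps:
N = 1/9 (N = 1/((3 - 2) + 8) = 1/(1 + 8) = 1/9 ≈ 0.11111)
l(d, E) = -1/324 (l(d, E) = -(1/9)**2/4 = -1/4*1/81 = -1/324)
l(31, (34 + 21)*(-23 + 29)) - 1*(-4580) = -1/324 - 1*(-4580) = -1/324 + 4580 = 1483919/324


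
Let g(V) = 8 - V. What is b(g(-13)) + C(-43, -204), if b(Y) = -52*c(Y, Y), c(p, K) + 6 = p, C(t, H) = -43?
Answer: -823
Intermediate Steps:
c(p, K) = -6 + p
b(Y) = 312 - 52*Y (b(Y) = -52*(-6 + Y) = 312 - 52*Y)
b(g(-13)) + C(-43, -204) = (312 - 52*(8 - 1*(-13))) - 43 = (312 - 52*(8 + 13)) - 43 = (312 - 52*21) - 43 = (312 - 1092) - 43 = -780 - 43 = -823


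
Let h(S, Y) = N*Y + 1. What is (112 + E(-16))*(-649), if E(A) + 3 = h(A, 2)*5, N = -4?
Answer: -48026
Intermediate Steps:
h(S, Y) = 1 - 4*Y (h(S, Y) = -4*Y + 1 = 1 - 4*Y)
E(A) = -38 (E(A) = -3 + (1 - 4*2)*5 = -3 + (1 - 8)*5 = -3 - 7*5 = -3 - 35 = -38)
(112 + E(-16))*(-649) = (112 - 38)*(-649) = 74*(-649) = -48026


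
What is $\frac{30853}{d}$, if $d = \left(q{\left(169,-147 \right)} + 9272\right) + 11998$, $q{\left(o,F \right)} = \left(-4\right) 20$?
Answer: $\frac{30853}{21190} \approx 1.456$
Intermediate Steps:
$q{\left(o,F \right)} = -80$
$d = 21190$ ($d = \left(-80 + 9272\right) + 11998 = 9192 + 11998 = 21190$)
$\frac{30853}{d} = \frac{30853}{21190}$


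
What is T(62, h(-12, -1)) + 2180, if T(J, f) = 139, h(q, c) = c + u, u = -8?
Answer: 2319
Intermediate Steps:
h(q, c) = -8 + c (h(q, c) = c - 8 = -8 + c)
T(62, h(-12, -1)) + 2180 = 139 + 2180 = 2319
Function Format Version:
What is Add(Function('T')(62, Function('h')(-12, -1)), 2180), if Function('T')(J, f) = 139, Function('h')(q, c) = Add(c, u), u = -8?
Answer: 2319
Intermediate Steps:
Function('h')(q, c) = Add(-8, c) (Function('h')(q, c) = Add(c, -8) = Add(-8, c))
Add(Function('T')(62, Function('h')(-12, -1)), 2180) = Add(139, 2180) = 2319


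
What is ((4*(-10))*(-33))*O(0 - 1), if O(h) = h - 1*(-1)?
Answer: 0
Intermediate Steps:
O(h) = 1 + h (O(h) = h + 1 = 1 + h)
((4*(-10))*(-33))*O(0 - 1) = ((4*(-10))*(-33))*(1 + (0 - 1)) = (-40*(-33))*(1 - 1) = 1320*0 = 0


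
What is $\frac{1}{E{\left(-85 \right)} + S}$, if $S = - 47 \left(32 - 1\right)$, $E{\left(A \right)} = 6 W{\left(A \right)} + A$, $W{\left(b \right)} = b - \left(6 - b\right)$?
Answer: $- \frac{1}{2598} \approx -0.00038491$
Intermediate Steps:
$W{\left(b \right)} = -6 + 2 b$ ($W{\left(b \right)} = b + \left(-6 + b\right) = -6 + 2 b$)
$E{\left(A \right)} = -36 + 13 A$ ($E{\left(A \right)} = 6 \left(-6 + 2 A\right) + A = \left(-36 + 12 A\right) + A = -36 + 13 A$)
$S = -1457$ ($S = \left(-47\right) 31 = -1457$)
$\frac{1}{E{\left(-85 \right)} + S} = \frac{1}{\left(-36 + 13 \left(-85\right)\right) - 1457} = \frac{1}{\left(-36 - 1105\right) - 1457} = \frac{1}{-1141 - 1457} = \frac{1}{-2598} = - \frac{1}{2598}$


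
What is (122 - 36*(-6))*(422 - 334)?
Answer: 29744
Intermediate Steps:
(122 - 36*(-6))*(422 - 334) = (122 + 216)*88 = 338*88 = 29744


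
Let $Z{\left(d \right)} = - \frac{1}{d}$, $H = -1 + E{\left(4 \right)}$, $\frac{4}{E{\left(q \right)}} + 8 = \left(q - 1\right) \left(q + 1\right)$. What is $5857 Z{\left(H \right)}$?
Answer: $\frac{40999}{3} \approx 13666.0$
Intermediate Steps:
$E{\left(q \right)} = \frac{4}{-8 + \left(1 + q\right) \left(-1 + q\right)}$ ($E{\left(q \right)} = \frac{4}{-8 + \left(q - 1\right) \left(q + 1\right)} = \frac{4}{-8 + \left(-1 + q\right) \left(1 + q\right)} = \frac{4}{-8 + \left(1 + q\right) \left(-1 + q\right)}$)
$H = - \frac{3}{7}$ ($H = -1 + \frac{4}{-9 + 4^{2}} = -1 + \frac{4}{-9 + 16} = -1 + \frac{4}{7} = - \frac{3}{7} \approx -0.42857$)
$5857 Z{\left(H \right)} = 5857 \left(- \frac{1}{- \frac{3}{7}}\right) = 5857 \left(\left(-1\right) \left(- \frac{7}{3}\right)\right) = 5857 \cdot \frac{7}{3} = \frac{40999}{3}$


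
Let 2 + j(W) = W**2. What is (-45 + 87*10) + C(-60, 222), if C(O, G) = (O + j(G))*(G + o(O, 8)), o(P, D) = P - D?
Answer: 7581013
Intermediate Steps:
j(W) = -2 + W**2
C(O, G) = (-8 + G + O)*(-2 + O + G**2) (C(O, G) = (O + (-2 + G**2))*(G + (O - 1*8)) = (-2 + O + G**2)*(G + (O - 8)) = (-2 + O + G**2)*(G + (-8 + O)) = (-2 + O + G**2)*(-8 + G + O) = (-8 + G + O)*(-2 + O + G**2))
(-45 + 87*10) + C(-60, 222) = (-45 + 87*10) + (222*(-60) + 222*(-2 + 222**2) - 60*(-8 - 60) + (-8 - 60)*(-2 + 222**2)) = (-45 + 870) + (-13320 + 222*(-2 + 49284) - 60*(-68) - 68*(-2 + 49284)) = 825 + (-13320 + 222*49282 + 4080 - 68*49282) = 825 + (-13320 + 10940604 + 4080 - 3351176) = 825 + 7580188 = 7581013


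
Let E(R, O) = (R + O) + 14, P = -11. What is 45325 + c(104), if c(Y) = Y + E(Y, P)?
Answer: 45536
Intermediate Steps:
E(R, O) = 14 + O + R (E(R, O) = (O + R) + 14 = 14 + O + R)
c(Y) = 3 + 2*Y (c(Y) = Y + (14 - 11 + Y) = Y + (3 + Y) = 3 + 2*Y)
45325 + c(104) = 45325 + (3 + 2*104) = 45325 + (3 + 208) = 45325 + 211 = 45536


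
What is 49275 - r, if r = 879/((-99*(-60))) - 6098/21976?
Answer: 67002596471/1359765 ≈ 49275.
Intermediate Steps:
r = -176096/1359765 (r = 879/5940 - 6098*1/21976 = 879*(1/5940) - 3049/10988 = 293/1980 - 3049/10988 = -176096/1359765 ≈ -0.12950)
49275 - r = 49275 - 1*(-176096/1359765) = 49275 + 176096/1359765 = 67002596471/1359765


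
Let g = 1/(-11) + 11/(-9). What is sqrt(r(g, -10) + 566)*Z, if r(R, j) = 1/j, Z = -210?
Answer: -21*sqrt(56590) ≈ -4995.6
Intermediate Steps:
g = -130/99 (g = 1*(-1/11) + 11*(-1/9) = -1/11 - 11/9 = -130/99 ≈ -1.3131)
sqrt(r(g, -10) + 566)*Z = sqrt(1/(-10) + 566)*(-210) = sqrt(-1/10 + 566)*(-210) = sqrt(5659/10)*(-210) = (sqrt(56590)/10)*(-210) = -21*sqrt(56590)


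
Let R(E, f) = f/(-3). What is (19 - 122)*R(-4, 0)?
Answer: 0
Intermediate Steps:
R(E, f) = -f/3 (R(E, f) = f*(-⅓) = -f/3)
(19 - 122)*R(-4, 0) = (19 - 122)*(-⅓*0) = -103*0 = 0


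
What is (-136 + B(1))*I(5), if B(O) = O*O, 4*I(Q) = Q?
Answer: -675/4 ≈ -168.75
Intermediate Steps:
I(Q) = Q/4
B(O) = O²
(-136 + B(1))*I(5) = (-136 + 1²)*((¼)*5) = (-136 + 1)*(5/4) = -135*5/4 = -675/4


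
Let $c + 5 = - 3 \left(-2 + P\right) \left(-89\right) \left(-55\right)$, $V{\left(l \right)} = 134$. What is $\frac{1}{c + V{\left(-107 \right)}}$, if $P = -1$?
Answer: $\frac{1}{44184} \approx 2.2633 \cdot 10^{-5}$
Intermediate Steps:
$c = 44050$ ($c = -5 + - 3 \left(-2 - 1\right) \left(-89\right) \left(-55\right) = -5 + \left(-3\right) \left(-3\right) \left(-89\right) \left(-55\right) = -5 + 9 \left(-89\right) \left(-55\right) = -5 - -44055 = -5 + 44055 = 44050$)
$\frac{1}{c + V{\left(-107 \right)}} = \frac{1}{44050 + 134} = \frac{1}{44184}$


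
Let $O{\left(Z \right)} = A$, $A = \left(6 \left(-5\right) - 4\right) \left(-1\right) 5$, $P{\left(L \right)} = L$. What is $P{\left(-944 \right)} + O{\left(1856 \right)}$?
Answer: $-774$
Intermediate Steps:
$A = 170$ ($A = \left(-30 - 4\right) \left(-1\right) 5 = \left(-34\right) \left(-1\right) 5 = 34 \cdot 5 = 170$)
$O{\left(Z \right)} = 170$
$P{\left(-944 \right)} + O{\left(1856 \right)} = -944 + 170 = -774$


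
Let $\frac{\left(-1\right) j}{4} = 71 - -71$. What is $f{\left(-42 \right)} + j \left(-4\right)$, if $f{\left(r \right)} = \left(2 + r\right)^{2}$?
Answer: $3872$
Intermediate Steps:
$j = -568$ ($j = - 4 \left(71 - -71\right) = - 4 \left(71 + 71\right) = \left(-4\right) 142 = -568$)
$f{\left(-42 \right)} + j \left(-4\right) = \left(2 - 42\right)^{2} - -2272 = \left(-40\right)^{2} + 2272 = 1600 + 2272 = 3872$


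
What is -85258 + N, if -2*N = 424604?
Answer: -297560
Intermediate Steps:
N = -212302 (N = -1/2*424604 = -212302)
-85258 + N = -85258 - 212302 = -297560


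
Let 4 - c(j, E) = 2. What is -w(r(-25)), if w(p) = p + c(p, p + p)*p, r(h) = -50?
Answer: 150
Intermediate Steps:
c(j, E) = 2 (c(j, E) = 4 - 1*2 = 4 - 2 = 2)
w(p) = 3*p (w(p) = p + 2*p = 3*p)
-w(r(-25)) = -3*(-50) = -1*(-150) = 150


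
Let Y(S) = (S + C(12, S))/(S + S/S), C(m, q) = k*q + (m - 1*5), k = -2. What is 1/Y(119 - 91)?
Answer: -29/21 ≈ -1.3810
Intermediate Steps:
C(m, q) = -5 + m - 2*q (C(m, q) = -2*q + (m - 1*5) = -2*q + (m - 5) = -2*q + (-5 + m) = -5 + m - 2*q)
Y(S) = (7 - S)/(1 + S) (Y(S) = (S + (-5 + 12 - 2*S))/(S + S/S) = (S + (7 - 2*S))/(S + 1) = (7 - S)/(1 + S))
1/Y(119 - 91) = 1/((7 - (119 - 91))/(1 + (119 - 91))) = 1/((7 - 1*28)/(1 + 28)) = 1/((7 - 28)/29) = 1/((1/29)*(-21)) = 1/(-21/29) = -29/21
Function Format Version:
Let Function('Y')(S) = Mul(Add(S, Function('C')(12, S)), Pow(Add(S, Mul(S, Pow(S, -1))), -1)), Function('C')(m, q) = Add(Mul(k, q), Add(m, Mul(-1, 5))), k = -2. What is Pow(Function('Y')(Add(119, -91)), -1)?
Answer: Rational(-29, 21) ≈ -1.3810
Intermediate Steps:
Function('C')(m, q) = Add(-5, m, Mul(-2, q)) (Function('C')(m, q) = Add(Mul(-2, q), Add(m, Mul(-1, 5))) = Add(Mul(-2, q), Add(m, -5)) = Add(Mul(-2, q), Add(-5, m)) = Add(-5, m, Mul(-2, q)))
Function('Y')(S) = Mul(Pow(Add(1, S), -1), Add(7, Mul(-1, S))) (Function('Y')(S) = Mul(Add(S, Add(-5, 12, Mul(-2, S))), Pow(Add(S, Mul(S, Pow(S, -1))), -1)) = Mul(Add(S, Add(7, Mul(-2, S))), Pow(Add(S, 1), -1)) = Mul(Add(7, Mul(-1, S)), Pow(Add(1, S), -1)) = Mul(Pow(Add(1, S), -1), Add(7, Mul(-1, S))))
Pow(Function('Y')(Add(119, -91)), -1) = Pow(Mul(Pow(Add(1, Add(119, -91)), -1), Add(7, Mul(-1, Add(119, -91)))), -1) = Pow(Mul(Pow(Add(1, 28), -1), Add(7, Mul(-1, 28))), -1) = Pow(Mul(Pow(29, -1), Add(7, -28)), -1) = Pow(Mul(Rational(1, 29), -21), -1) = Pow(Rational(-21, 29), -1) = Rational(-29, 21)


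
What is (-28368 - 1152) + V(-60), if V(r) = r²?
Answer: -25920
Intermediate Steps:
(-28368 - 1152) + V(-60) = (-28368 - 1152) + (-60)² = -29520 + 3600 = -25920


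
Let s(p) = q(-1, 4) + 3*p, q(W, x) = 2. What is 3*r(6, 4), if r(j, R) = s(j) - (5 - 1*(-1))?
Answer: 42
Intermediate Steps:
s(p) = 2 + 3*p
r(j, R) = -4 + 3*j (r(j, R) = (2 + 3*j) - (5 - 1*(-1)) = (2 + 3*j) - (5 + 1) = (2 + 3*j) - 1*6 = (2 + 3*j) - 6 = -4 + 3*j)
3*r(6, 4) = 3*(-4 + 3*6) = 3*(-4 + 18) = 3*14 = 42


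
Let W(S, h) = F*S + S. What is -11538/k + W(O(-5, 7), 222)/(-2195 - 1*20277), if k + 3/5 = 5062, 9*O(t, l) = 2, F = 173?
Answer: -973041163/426524178 ≈ -2.2813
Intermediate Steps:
O(t, l) = 2/9 (O(t, l) = (1/9)*2 = 2/9)
k = 25307/5 (k = -3/5 + 5062 = 25307/5 ≈ 5061.4)
W(S, h) = 174*S (W(S, h) = 173*S + S = 174*S)
-11538/k + W(O(-5, 7), 222)/(-2195 - 1*20277) = -11538/25307/5 + (174*(2/9))/(-2195 - 1*20277) = -11538*5/25307 + 116/(3*(-2195 - 20277)) = -57690/25307 + (116/3)/(-22472) = -57690/25307 + (116/3)*(-1/22472) = -57690/25307 - 29/16854 = -973041163/426524178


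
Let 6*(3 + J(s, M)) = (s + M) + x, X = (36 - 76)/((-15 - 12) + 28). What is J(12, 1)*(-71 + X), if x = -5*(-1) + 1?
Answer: -37/2 ≈ -18.500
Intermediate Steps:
x = 6 (x = 5 + 1 = 6)
X = -40 (X = -40/(-27 + 28) = -40/1 = -40*1 = -40)
J(s, M) = -2 + M/6 + s/6 (J(s, M) = -3 + ((s + M) + 6)/6 = -3 + ((M + s) + 6)/6 = -3 + (6 + M + s)/6 = -3 + (1 + M/6 + s/6) = -2 + M/6 + s/6)
J(12, 1)*(-71 + X) = (-2 + (1/6)*1 + (1/6)*12)*(-71 - 40) = (-2 + 1/6 + 2)*(-111) = (1/6)*(-111) = -37/2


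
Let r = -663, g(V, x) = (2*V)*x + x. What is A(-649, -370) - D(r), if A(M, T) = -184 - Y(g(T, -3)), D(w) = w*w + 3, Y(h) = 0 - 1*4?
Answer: -439752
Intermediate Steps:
g(V, x) = x + 2*V*x (g(V, x) = 2*V*x + x = x + 2*V*x)
Y(h) = -4 (Y(h) = 0 - 4 = -4)
D(w) = 3 + w**2 (D(w) = w**2 + 3 = 3 + w**2)
A(M, T) = -180 (A(M, T) = -184 - 1*(-4) = -184 + 4 = -180)
A(-649, -370) - D(r) = -180 - (3 + (-663)**2) = -180 - (3 + 439569) = -180 - 1*439572 = -180 - 439572 = -439752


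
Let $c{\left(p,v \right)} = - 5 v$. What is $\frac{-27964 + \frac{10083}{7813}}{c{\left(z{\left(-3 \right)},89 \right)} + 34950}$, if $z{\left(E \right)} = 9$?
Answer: $- \frac{218472649}{269587565} \approx -0.8104$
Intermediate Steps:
$\frac{-27964 + \frac{10083}{7813}}{c{\left(z{\left(-3 \right)},89 \right)} + 34950} = \frac{-27964 + \frac{10083}{7813}}{\left(-5\right) 89 + 34950} = \frac{-27964 + 10083 \cdot \frac{1}{7813}}{-445 + 34950} = \frac{-27964 + \frac{10083}{7813}}{34505} = \left(- \frac{218472649}{7813}\right) \frac{1}{34505} = - \frac{218472649}{269587565}$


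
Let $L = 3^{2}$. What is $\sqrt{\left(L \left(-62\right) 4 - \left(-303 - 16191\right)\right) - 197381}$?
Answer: $i \sqrt{183119} \approx 427.92 i$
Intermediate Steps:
$L = 9$
$\sqrt{\left(L \left(-62\right) 4 - \left(-303 - 16191\right)\right) - 197381} = \sqrt{\left(9 \left(-62\right) 4 - \left(-303 - 16191\right)\right) - 197381} = \sqrt{\left(\left(-558\right) 4 - -16494\right) - 197381} = \sqrt{\left(-2232 + 16494\right) - 197381} = \sqrt{14262 - 197381} = \sqrt{-183119} = i \sqrt{183119}$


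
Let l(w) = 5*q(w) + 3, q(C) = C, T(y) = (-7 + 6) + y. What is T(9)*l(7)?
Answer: 304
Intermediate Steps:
T(y) = -1 + y
l(w) = 3 + 5*w (l(w) = 5*w + 3 = 3 + 5*w)
T(9)*l(7) = (-1 + 9)*(3 + 5*7) = 8*(3 + 35) = 8*38 = 304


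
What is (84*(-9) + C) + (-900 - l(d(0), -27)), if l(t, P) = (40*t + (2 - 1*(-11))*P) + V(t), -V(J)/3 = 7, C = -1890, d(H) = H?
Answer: -3174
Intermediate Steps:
V(J) = -21 (V(J) = -3*7 = -21)
l(t, P) = -21 + 13*P + 40*t (l(t, P) = (40*t + (2 - 1*(-11))*P) - 21 = (40*t + (2 + 11)*P) - 21 = (40*t + 13*P) - 21 = (13*P + 40*t) - 21 = -21 + 13*P + 40*t)
(84*(-9) + C) + (-900 - l(d(0), -27)) = (84*(-9) - 1890) + (-900 - (-21 + 13*(-27) + 40*0)) = (-756 - 1890) + (-900 - (-21 - 351 + 0)) = -2646 + (-900 - 1*(-372)) = -2646 + (-900 + 372) = -2646 - 528 = -3174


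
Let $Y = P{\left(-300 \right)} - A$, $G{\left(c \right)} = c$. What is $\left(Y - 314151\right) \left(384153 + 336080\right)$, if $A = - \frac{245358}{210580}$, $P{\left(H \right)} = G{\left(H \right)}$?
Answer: $- \frac{23845778902504863}{105290} \approx -2.2648 \cdot 10^{11}$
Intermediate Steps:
$P{\left(H \right)} = H$
$A = - \frac{122679}{105290}$ ($A = \left(-245358\right) \frac{1}{210580} = - \frac{122679}{105290} \approx -1.1652$)
$Y = - \frac{31464321}{105290}$ ($Y = -300 - - \frac{122679}{105290} = -300 + \frac{122679}{105290} = - \frac{31464321}{105290} \approx -298.83$)
$\left(Y - 314151\right) \left(384153 + 336080\right) = \left(- \frac{31464321}{105290} - 314151\right) \left(384153 + 336080\right) = \left(- \frac{33108423111}{105290}\right) 720233 = - \frac{23845778902504863}{105290}$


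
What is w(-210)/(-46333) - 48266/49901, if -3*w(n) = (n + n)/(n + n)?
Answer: -6708875833/6936189099 ≈ -0.96723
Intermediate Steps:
w(n) = -⅓ (w(n) = -(n + n)/(3*(n + n)) = -2*n/(3*(2*n)) = -2*n*1/(2*n)/3 = -⅓*1 = -⅓)
w(-210)/(-46333) - 48266/49901 = -⅓/(-46333) - 48266/49901 = -⅓*(-1/46333) - 48266*1/49901 = 1/138999 - 48266/49901 = -6708875833/6936189099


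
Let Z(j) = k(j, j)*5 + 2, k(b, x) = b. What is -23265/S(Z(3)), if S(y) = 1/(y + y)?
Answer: -791010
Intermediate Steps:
Z(j) = 2 + 5*j (Z(j) = j*5 + 2 = 5*j + 2 = 2 + 5*j)
S(y) = 1/(2*y)
-23265/S(Z(3)) = -23265/(1/(2*(2 + 5*3))) = -23265/(1/(2*(2 + 15))) = -23265/((½)/17) = -23265/((½)*(1/17)) = -23265/1/34 = -23265*34 = -791010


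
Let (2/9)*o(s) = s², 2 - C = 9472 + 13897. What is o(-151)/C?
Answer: -68403/15578 ≈ -4.3910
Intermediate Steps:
C = -23367 (C = 2 - (9472 + 13897) = 2 - 1*23369 = 2 - 23369 = -23367)
o(s) = 9*s²/2
o(-151)/C = ((9/2)*(-151)²)/(-23367) = ((9/2)*22801)*(-1/23367) = (205209/2)*(-1/23367) = -68403/15578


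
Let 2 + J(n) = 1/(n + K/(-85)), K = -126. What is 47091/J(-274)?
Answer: -363605308/15471 ≈ -23502.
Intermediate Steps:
J(n) = -2 + 1/(126/85 + n) (J(n) = -2 + 1/(n - 126/(-85)) = -2 + 1/(n - 126*(-1/85)) = -2 + 1/(n + 126/85) = -2 + 1/(126/85 + n))
47091/J(-274) = 47091/(((-167 - 170*(-274))/(126 + 85*(-274)))) = 47091/(((-167 + 46580)/(126 - 23290))) = 47091/((46413/(-23164))) = 47091/((-1/23164*46413)) = 47091/(-46413/23164) = 47091*(-23164/46413) = -363605308/15471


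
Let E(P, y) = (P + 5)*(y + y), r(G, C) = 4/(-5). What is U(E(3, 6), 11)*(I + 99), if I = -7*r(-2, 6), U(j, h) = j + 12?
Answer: 56484/5 ≈ 11297.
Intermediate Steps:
r(G, C) = -4/5 (r(G, C) = 4*(-1/5) = -4/5)
E(P, y) = 2*y*(5 + P) (E(P, y) = (5 + P)*(2*y) = 2*y*(5 + P))
U(j, h) = 12 + j
I = 28/5 (I = -7*(-4/5) = 28/5 ≈ 5.6000)
U(E(3, 6), 11)*(I + 99) = (12 + 2*6*(5 + 3))*(28/5 + 99) = (12 + 2*6*8)*(523/5) = (12 + 96)*(523/5) = 108*(523/5) = 56484/5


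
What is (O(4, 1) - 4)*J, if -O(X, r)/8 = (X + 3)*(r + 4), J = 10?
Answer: -2840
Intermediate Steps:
O(X, r) = -8*(3 + X)*(4 + r) (O(X, r) = -8*(X + 3)*(r + 4) = -8*(3 + X)*(4 + r))
(O(4, 1) - 4)*J = ((-96 - 32*4 - 24*1 - 8*4*1) - 4)*10 = ((-96 - 128 - 24 - 32) - 4)*10 = (-280 - 4)*10 = -284*10 = -2840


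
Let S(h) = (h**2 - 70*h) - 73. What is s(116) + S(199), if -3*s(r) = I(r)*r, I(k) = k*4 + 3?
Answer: 22622/3 ≈ 7540.7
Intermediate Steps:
I(k) = 3 + 4*k (I(k) = 4*k + 3 = 3 + 4*k)
S(h) = -73 + h**2 - 70*h
s(r) = -r*(3 + 4*r)/3 (s(r) = -(3 + 4*r)*r/3 = -r*(3 + 4*r)/3)
s(116) + S(199) = -1/3*116*(3 + 4*116) + (-73 + 199**2 - 70*199) = -1/3*116*(3 + 464) + (-73 + 39601 - 13930) = -1/3*116*467 + 25598 = -54172/3 + 25598 = 22622/3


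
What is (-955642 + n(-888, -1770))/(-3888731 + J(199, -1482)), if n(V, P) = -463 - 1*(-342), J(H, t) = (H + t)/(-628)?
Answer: 600219164/2442121785 ≈ 0.24578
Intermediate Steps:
J(H, t) = -H/628 - t/628 (J(H, t) = (H + t)*(-1/628) = -H/628 - t/628)
n(V, P) = -121 (n(V, P) = -463 + 342 = -121)
(-955642 + n(-888, -1770))/(-3888731 + J(199, -1482)) = (-955642 - 121)/(-3888731 + (-1/628*199 - 1/628*(-1482))) = -955763/(-3888731 + (-199/628 + 741/314)) = -955763/(-3888731 + 1283/628) = -955763/(-2442121785/628) = -955763*(-628/2442121785) = 600219164/2442121785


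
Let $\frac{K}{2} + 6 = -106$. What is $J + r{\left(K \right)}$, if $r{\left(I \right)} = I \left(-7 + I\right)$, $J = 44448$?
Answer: $96192$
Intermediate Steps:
$K = -224$ ($K = -12 + 2 \left(-106\right) = -12 - 212 = -224$)
$J + r{\left(K \right)} = 44448 - 224 \left(-7 - 224\right) = 44448 - -51744 = 44448 + 51744 = 96192$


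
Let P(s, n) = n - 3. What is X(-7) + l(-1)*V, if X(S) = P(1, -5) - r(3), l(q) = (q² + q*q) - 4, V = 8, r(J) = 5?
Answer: -29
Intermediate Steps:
P(s, n) = -3 + n
l(q) = -4 + 2*q² (l(q) = (q² + q²) - 4 = 2*q² - 4 = -4 + 2*q²)
X(S) = -13 (X(S) = (-3 - 5) - 1*5 = -8 - 5 = -13)
X(-7) + l(-1)*V = -13 + (-4 + 2*(-1)²)*8 = -13 + (-4 + 2*1)*8 = -13 + (-4 + 2)*8 = -13 - 2*8 = -13 - 16 = -29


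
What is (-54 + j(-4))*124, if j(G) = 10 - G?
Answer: -4960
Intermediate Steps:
(-54 + j(-4))*124 = (-54 + (10 - 1*(-4)))*124 = (-54 + (10 + 4))*124 = (-54 + 14)*124 = -40*124 = -4960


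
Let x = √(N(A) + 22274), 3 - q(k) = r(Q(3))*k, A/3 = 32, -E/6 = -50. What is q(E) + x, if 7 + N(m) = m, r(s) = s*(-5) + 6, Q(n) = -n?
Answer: -6297 + √22363 ≈ -6147.5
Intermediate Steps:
E = 300 (E = -6*(-50) = 300)
A = 96 (A = 3*32 = 96)
r(s) = 6 - 5*s (r(s) = -5*s + 6 = 6 - 5*s)
N(m) = -7 + m
q(k) = 3 - 21*k (q(k) = 3 - (6 - (-5)*3)*k = 3 - (6 - 5*(-3))*k = 3 - (6 + 15)*k = 3 - 21*k)
x = √22363 (x = √((-7 + 96) + 22274) = √(89 + 22274) = √22363 ≈ 149.54)
q(E) + x = (3 - 21*300) + √22363 = (3 - 6300) + √22363 = -6297 + √22363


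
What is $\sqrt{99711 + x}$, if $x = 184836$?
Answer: $\sqrt{284547} \approx 533.43$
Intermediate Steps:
$\sqrt{99711 + x} = \sqrt{99711 + 184836} = \sqrt{284547}$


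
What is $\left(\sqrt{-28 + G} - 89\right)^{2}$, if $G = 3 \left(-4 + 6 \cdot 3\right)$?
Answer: $\left(89 - \sqrt{14}\right)^{2} \approx 7269.0$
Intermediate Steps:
$G = 42$ ($G = 3 \left(-4 + 18\right) = 3 \cdot 14 = 42$)
$\left(\sqrt{-28 + G} - 89\right)^{2} = \left(\sqrt{-28 + 42} - 89\right)^{2} = \left(\sqrt{14} - 89\right)^{2} = \left(-89 + \sqrt{14}\right)^{2}$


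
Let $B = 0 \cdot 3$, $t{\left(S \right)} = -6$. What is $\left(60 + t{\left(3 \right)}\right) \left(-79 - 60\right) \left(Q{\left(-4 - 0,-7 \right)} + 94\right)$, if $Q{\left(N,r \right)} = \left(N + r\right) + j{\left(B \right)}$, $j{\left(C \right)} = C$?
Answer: $-622998$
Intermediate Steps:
$B = 0$
$Q{\left(N,r \right)} = N + r$ ($Q{\left(N,r \right)} = \left(N + r\right) + 0 = N + r$)
$\left(60 + t{\left(3 \right)}\right) \left(-79 - 60\right) \left(Q{\left(-4 - 0,-7 \right)} + 94\right) = \left(60 - 6\right) \left(-79 - 60\right) \left(\left(\left(-4 - 0\right) - 7\right) + 94\right) = 54 \left(-139\right) \left(\left(\left(-4 + 0\right) - 7\right) + 94\right) = - 7506 \left(\left(-4 - 7\right) + 94\right) = - 7506 \left(-11 + 94\right) = \left(-7506\right) 83 = -622998$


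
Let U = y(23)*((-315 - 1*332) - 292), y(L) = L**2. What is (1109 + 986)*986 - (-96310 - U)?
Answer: 1665249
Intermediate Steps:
U = -496731 (U = 23**2*((-315 - 1*332) - 292) = 529*((-315 - 332) - 292) = 529*(-647 - 292) = 529*(-939) = -496731)
(1109 + 986)*986 - (-96310 - U) = (1109 + 986)*986 - (-96310 - 1*(-496731)) = 2095*986 - (-96310 + 496731) = 2065670 - 1*400421 = 2065670 - 400421 = 1665249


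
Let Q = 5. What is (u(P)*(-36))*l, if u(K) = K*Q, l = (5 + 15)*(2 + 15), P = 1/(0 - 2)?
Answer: 30600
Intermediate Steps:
P = -½ (P = 1/(-2) = -½ ≈ -0.50000)
l = 340 (l = 20*17 = 340)
u(K) = 5*K (u(K) = K*5 = 5*K)
(u(P)*(-36))*l = ((5*(-½))*(-36))*340 = -5/2*(-36)*340 = 90*340 = 30600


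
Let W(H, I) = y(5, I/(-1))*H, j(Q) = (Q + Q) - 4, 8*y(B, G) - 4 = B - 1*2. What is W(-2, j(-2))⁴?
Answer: 2401/256 ≈ 9.3789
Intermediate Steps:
y(B, G) = ¼ + B/8 (y(B, G) = ½ + (B - 1*2)/8 = ½ + (B - 2)/8 = ½ + (-2 + B)/8 = ½ + (-¼ + B/8) = ¼ + B/8)
j(Q) = -4 + 2*Q (j(Q) = 2*Q - 4 = -4 + 2*Q)
W(H, I) = 7*H/8 (W(H, I) = (¼ + (⅛)*5)*H = (¼ + 5/8)*H = 7*H/8)
W(-2, j(-2))⁴ = ((7/8)*(-2))⁴ = (-7/4)⁴ = 2401/256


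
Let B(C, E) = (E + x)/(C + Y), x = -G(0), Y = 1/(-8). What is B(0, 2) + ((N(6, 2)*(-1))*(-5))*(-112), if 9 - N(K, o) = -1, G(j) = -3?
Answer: -5640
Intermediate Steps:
Y = -⅛ ≈ -0.12500
x = 3 (x = -1*(-3) = 3)
N(K, o) = 10 (N(K, o) = 9 - 1*(-1) = 9 + 1 = 10)
B(C, E) = (3 + E)/(-⅛ + C) (B(C, E) = (E + 3)/(C - ⅛) = (3 + E)/(-⅛ + C))
B(0, 2) + ((N(6, 2)*(-1))*(-5))*(-112) = 8*(3 + 2)/(-1 + 8*0) + ((10*(-1))*(-5))*(-112) = 8*5/(-1 + 0) - 10*(-5)*(-112) = 8*5/(-1) + 50*(-112) = 8*(-1)*5 - 5600 = -40 - 5600 = -5640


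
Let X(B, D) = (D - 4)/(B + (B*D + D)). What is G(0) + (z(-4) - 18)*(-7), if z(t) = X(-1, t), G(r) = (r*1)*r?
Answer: 70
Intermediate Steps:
X(B, D) = (-4 + D)/(B + D + B*D) (X(B, D) = (-4 + D)/(B + (D + B*D)) = (-4 + D)/(B + D + B*D))
G(r) = r**2 (G(r) = r*r = r**2)
z(t) = 4 - t (z(t) = (-4 + t)/(-1 + t - t) = (-4 + t)/(-1) = -(-4 + t) = 4 - t)
G(0) + (z(-4) - 18)*(-7) = 0**2 + ((4 - 1*(-4)) - 18)*(-7) = 0 + ((4 + 4) - 18)*(-7) = 0 + (8 - 18)*(-7) = 0 - 10*(-7) = 0 + 70 = 70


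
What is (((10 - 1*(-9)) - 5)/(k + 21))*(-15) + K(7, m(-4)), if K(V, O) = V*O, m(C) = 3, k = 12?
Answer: 161/11 ≈ 14.636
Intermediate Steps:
K(V, O) = O*V
(((10 - 1*(-9)) - 5)/(k + 21))*(-15) + K(7, m(-4)) = (((10 - 1*(-9)) - 5)/(12 + 21))*(-15) + 3*7 = (((10 + 9) - 5)/33)*(-15) + 21 = ((19 - 5)*(1/33))*(-15) + 21 = (14*(1/33))*(-15) + 21 = (14/33)*(-15) + 21 = -70/11 + 21 = 161/11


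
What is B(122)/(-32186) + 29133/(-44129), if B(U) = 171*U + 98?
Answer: -931309289/710167997 ≈ -1.3114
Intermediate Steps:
B(U) = 98 + 171*U
B(122)/(-32186) + 29133/(-44129) = (98 + 171*122)/(-32186) + 29133/(-44129) = (98 + 20862)*(-1/32186) + 29133*(-1/44129) = 20960*(-1/32186) - 29133/44129 = -10480/16093 - 29133/44129 = -931309289/710167997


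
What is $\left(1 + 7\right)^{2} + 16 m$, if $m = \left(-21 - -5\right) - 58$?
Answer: $-1120$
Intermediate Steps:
$m = -74$ ($m = \left(-21 + 5\right) - 58 = -16 - 58 = -74$)
$\left(1 + 7\right)^{2} + 16 m = \left(1 + 7\right)^{2} + 16 \left(-74\right) = 8^{2} - 1184 = 64 - 1184 = -1120$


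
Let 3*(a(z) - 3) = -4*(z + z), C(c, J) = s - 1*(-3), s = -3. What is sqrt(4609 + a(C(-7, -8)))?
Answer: 2*sqrt(1153) ≈ 67.912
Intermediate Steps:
C(c, J) = 0 (C(c, J) = -3 - 1*(-3) = -3 + 3 = 0)
a(z) = 3 - 8*z/3 (a(z) = 3 + (-4*(z + z))/3 = 3 + (-8*z)/3 = 3 - 8*z/3)
sqrt(4609 + a(C(-7, -8))) = sqrt(4609 + (3 - 8/3*0)) = sqrt(4609 + (3 + 0)) = sqrt(4609 + 3) = sqrt(4612) = 2*sqrt(1153)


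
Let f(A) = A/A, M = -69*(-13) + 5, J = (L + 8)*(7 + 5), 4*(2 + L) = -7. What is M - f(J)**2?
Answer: 901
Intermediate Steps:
L = -15/4 (L = -2 + (1/4)*(-7) = -2 - 7/4 = -15/4 ≈ -3.7500)
J = 51 (J = (-15/4 + 8)*(7 + 5) = (17/4)*12 = 51)
M = 902 (M = 897 + 5 = 902)
f(A) = 1
M - f(J)**2 = 902 - 1*1**2 = 902 - 1*1 = 902 - 1 = 901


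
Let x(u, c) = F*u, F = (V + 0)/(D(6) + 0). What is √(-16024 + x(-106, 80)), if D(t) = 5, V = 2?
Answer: 2*I*√100415/5 ≈ 126.75*I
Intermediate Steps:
F = ⅖ (F = (2 + 0)/(5 + 0) = 2/5 = 2*(⅕) = ⅖ ≈ 0.40000)
x(u, c) = 2*u/5
√(-16024 + x(-106, 80)) = √(-16024 + (⅖)*(-106)) = √(-16024 - 212/5) = √(-80332/5) = 2*I*√100415/5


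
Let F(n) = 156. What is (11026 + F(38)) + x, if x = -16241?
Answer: -5059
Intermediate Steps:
(11026 + F(38)) + x = (11026 + 156) - 16241 = 11182 - 16241 = -5059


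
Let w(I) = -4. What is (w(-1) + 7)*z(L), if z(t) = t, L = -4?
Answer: -12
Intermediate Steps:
(w(-1) + 7)*z(L) = (-4 + 7)*(-4) = 3*(-4) = -12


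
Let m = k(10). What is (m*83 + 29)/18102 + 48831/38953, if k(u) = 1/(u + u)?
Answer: 5901533693/4700848040 ≈ 1.2554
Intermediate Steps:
k(u) = 1/(2*u)
m = 1/20 (m = (½)/10 = (½)*(⅒) = 1/20 ≈ 0.050000)
(m*83 + 29)/18102 + 48831/38953 = ((1/20)*83 + 29)/18102 + 48831/38953 = (83/20 + 29)*(1/18102) + 48831*(1/38953) = (663/20)*(1/18102) + 48831/38953 = 221/120680 + 48831/38953 = 5901533693/4700848040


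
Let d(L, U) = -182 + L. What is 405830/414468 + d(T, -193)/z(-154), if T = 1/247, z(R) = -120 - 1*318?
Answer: 2605696016/1868318127 ≈ 1.3947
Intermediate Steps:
z(R) = -438 (z(R) = -120 - 318 = -438)
T = 1/247 ≈ 0.0040486
405830/414468 + d(T, -193)/z(-154) = 405830/414468 + (-182 + 1/247)/(-438) = 405830*(1/414468) - 44953/247*(-1/438) = 202915/207234 + 44953/108186 = 2605696016/1868318127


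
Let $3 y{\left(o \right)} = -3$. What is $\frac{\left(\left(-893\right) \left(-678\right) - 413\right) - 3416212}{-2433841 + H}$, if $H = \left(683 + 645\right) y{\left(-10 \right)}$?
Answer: $\frac{85187}{73793} \approx 1.1544$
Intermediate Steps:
$y{\left(o \right)} = -1$ ($y{\left(o \right)} = \frac{1}{3} \left(-3\right) = -1$)
$H = -1328$ ($H = \left(683 + 645\right) \left(-1\right) = 1328 \left(-1\right) = -1328$)
$\frac{\left(\left(-893\right) \left(-678\right) - 413\right) - 3416212}{-2433841 + H} = \frac{\left(\left(-893\right) \left(-678\right) - 413\right) - 3416212}{-2433841 - 1328} = \frac{\left(605454 - 413\right) - 3416212}{-2435169} = \left(605041 - 3416212\right) \left(- \frac{1}{2435169}\right) = \left(-2811171\right) \left(- \frac{1}{2435169}\right) = \frac{85187}{73793}$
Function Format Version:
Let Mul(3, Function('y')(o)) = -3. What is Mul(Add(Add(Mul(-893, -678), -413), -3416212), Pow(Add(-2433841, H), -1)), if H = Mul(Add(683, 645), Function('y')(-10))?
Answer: Rational(85187, 73793) ≈ 1.1544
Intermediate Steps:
Function('y')(o) = -1 (Function('y')(o) = Mul(Rational(1, 3), -3) = -1)
H = -1328 (H = Mul(Add(683, 645), -1) = Mul(1328, -1) = -1328)
Mul(Add(Add(Mul(-893, -678), -413), -3416212), Pow(Add(-2433841, H), -1)) = Mul(Add(Add(Mul(-893, -678), -413), -3416212), Pow(Add(-2433841, -1328), -1)) = Mul(Add(Add(605454, -413), -3416212), Pow(-2435169, -1)) = Mul(Add(605041, -3416212), Rational(-1, 2435169)) = Mul(-2811171, Rational(-1, 2435169)) = Rational(85187, 73793)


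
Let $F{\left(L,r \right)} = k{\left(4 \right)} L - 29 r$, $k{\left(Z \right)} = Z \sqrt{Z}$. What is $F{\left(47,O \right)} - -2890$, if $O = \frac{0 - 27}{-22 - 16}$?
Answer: $\frac{123325}{38} \approx 3245.4$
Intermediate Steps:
$k{\left(Z \right)} = Z^{\frac{3}{2}}$
$O = \frac{27}{38}$ ($O = - \frac{27}{-38} = \left(-27\right) \left(- \frac{1}{38}\right) = \frac{27}{38} \approx 0.71053$)
$F{\left(L,r \right)} = - 29 r + 8 L$ ($F{\left(L,r \right)} = 4^{\frac{3}{2}} L - 29 r = 8 L - 29 r = - 29 r + 8 L$)
$F{\left(47,O \right)} - -2890 = \left(\left(-29\right) \frac{27}{38} + 8 \cdot 47\right) - -2890 = \left(- \frac{783}{38} + 376\right) + 2890 = \frac{13505}{38} + 2890 = \frac{123325}{38}$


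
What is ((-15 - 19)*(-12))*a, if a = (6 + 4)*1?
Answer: 4080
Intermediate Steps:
a = 10 (a = 10*1 = 10)
((-15 - 19)*(-12))*a = ((-15 - 19)*(-12))*10 = -34*(-12)*10 = 408*10 = 4080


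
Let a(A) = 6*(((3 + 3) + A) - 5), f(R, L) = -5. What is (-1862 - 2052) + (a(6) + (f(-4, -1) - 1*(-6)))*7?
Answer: -3613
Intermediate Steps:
a(A) = 6 + 6*A (a(A) = 6*((6 + A) - 5) = 6*(1 + A) = 6 + 6*A)
(-1862 - 2052) + (a(6) + (f(-4, -1) - 1*(-6)))*7 = (-1862 - 2052) + ((6 + 6*6) + (-5 - 1*(-6)))*7 = -3914 + ((6 + 36) + (-5 + 6))*7 = -3914 + (42 + 1)*7 = -3914 + 43*7 = -3914 + 301 = -3613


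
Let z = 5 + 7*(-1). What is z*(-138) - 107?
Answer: 169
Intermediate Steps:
z = -2 (z = 5 - 7 = -2)
z*(-138) - 107 = -2*(-138) - 107 = 276 - 107 = 169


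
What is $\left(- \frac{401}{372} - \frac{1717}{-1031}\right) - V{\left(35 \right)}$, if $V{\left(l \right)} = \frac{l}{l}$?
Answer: $- \frac{158239}{383532} \approx -0.41258$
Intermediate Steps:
$V{\left(l \right)} = 1$
$\left(- \frac{401}{372} - \frac{1717}{-1031}\right) - V{\left(35 \right)} = \left(- \frac{401}{372} - \frac{1717}{-1031}\right) - 1 = \left(\left(-401\right) \frac{1}{372} - - \frac{1717}{1031}\right) - 1 = \left(- \frac{401}{372} + \frac{1717}{1031}\right) - 1 = \frac{225293}{383532} - 1 = - \frac{158239}{383532}$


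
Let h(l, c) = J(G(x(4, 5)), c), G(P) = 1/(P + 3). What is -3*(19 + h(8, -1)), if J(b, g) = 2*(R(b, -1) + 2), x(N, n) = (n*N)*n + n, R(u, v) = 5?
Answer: -99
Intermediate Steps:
x(N, n) = n + N*n² (x(N, n) = (N*n)*n + n = N*n² + n = n + N*n²)
G(P) = 1/(3 + P)
J(b, g) = 14 (J(b, g) = 2*(5 + 2) = 2*7 = 14)
h(l, c) = 14
-3*(19 + h(8, -1)) = -3*(19 + 14) = -3*33 = -99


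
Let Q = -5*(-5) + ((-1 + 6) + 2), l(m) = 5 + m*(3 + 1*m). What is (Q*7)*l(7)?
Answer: 16800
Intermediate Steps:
l(m) = 5 + m*(3 + m)
Q = 32 (Q = 25 + (5 + 2) = 25 + 7 = 32)
(Q*7)*l(7) = (32*7)*(5 + 7**2 + 3*7) = 224*(5 + 49 + 21) = 224*75 = 16800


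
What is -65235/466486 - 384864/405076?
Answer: -2238682617/2053937858 ≈ -1.0899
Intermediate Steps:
-65235/466486 - 384864/405076 = -65235*1/466486 - 384864*1/405076 = -65235/466486 - 96216/101269 = -2238682617/2053937858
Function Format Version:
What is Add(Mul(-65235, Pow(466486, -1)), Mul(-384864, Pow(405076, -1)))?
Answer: Rational(-2238682617, 2053937858) ≈ -1.0899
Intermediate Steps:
Add(Mul(-65235, Pow(466486, -1)), Mul(-384864, Pow(405076, -1))) = Add(Mul(-65235, Rational(1, 466486)), Mul(-384864, Rational(1, 405076))) = Add(Rational(-65235, 466486), Rational(-96216, 101269)) = Rational(-2238682617, 2053937858)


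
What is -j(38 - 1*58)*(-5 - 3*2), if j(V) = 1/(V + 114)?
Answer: 11/94 ≈ 0.11702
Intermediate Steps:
j(V) = 1/(114 + V)
-j(38 - 1*58)*(-5 - 3*2) = -(-5 - 3*2)/(114 + (38 - 1*58)) = -(-5 - 6)/(114 + (38 - 58)) = -(-11)/(114 - 20) = -(-11)/94 = -1*(-11/94) = 11/94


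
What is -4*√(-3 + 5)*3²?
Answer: -36*√2 ≈ -50.912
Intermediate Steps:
-4*√(-3 + 5)*3² = -4*√2*9 = -36*√2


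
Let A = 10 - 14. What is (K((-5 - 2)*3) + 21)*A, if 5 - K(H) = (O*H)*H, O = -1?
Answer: -1868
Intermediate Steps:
K(H) = 5 + H**2 (K(H) = 5 - (-H)*H = 5 - (-1)*H**2 = 5 + H**2)
A = -4
(K((-5 - 2)*3) + 21)*A = ((5 + ((-5 - 2)*3)**2) + 21)*(-4) = ((5 + (-7*3)**2) + 21)*(-4) = ((5 + (-21)**2) + 21)*(-4) = ((5 + 441) + 21)*(-4) = (446 + 21)*(-4) = 467*(-4) = -1868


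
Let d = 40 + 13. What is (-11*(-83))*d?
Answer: 48389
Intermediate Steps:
d = 53
(-11*(-83))*d = -11*(-83)*53 = 913*53 = 48389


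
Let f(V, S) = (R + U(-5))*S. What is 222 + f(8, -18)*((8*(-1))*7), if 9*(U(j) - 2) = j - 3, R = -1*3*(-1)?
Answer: 4366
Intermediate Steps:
R = 3 (R = -3*(-1) = 3)
U(j) = 5/3 + j/9 (U(j) = 2 + (j - 3)/9 = 2 + (-3 + j)/9 = 2 + (-⅓ + j/9) = 5/3 + j/9)
f(V, S) = 37*S/9 (f(V, S) = (3 + (5/3 + (⅑)*(-5)))*S = (3 + (5/3 - 5/9))*S = (3 + 10/9)*S = 37*S/9)
222 + f(8, -18)*((8*(-1))*7) = 222 + ((37/9)*(-18))*((8*(-1))*7) = 222 - (-592)*7 = 222 - 74*(-56) = 222 + 4144 = 4366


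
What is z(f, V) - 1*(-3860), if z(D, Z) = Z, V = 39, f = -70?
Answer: 3899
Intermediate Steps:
z(f, V) - 1*(-3860) = 39 - 1*(-3860) = 39 + 3860 = 3899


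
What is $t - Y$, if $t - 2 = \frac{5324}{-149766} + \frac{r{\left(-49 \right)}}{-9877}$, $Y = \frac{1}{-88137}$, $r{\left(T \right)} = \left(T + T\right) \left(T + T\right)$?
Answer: $\frac{3079667389543}{3104182584027} \approx 0.9921$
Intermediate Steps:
$r{\left(T \right)} = 4 T^{2}$ ($r{\left(T \right)} = 2 T 2 T = 4 T^{2}$)
$Y = - \frac{1}{88137} \approx -1.1346 \cdot 10^{-5}$
$t = \frac{104824268}{105659913}$ ($t = 2 + \left(\frac{5324}{-149766} + \frac{4 \left(-49\right)^{2}}{-9877}\right) = 2 + \left(5324 \left(- \frac{1}{149766}\right) + 4 \cdot 2401 \left(- \frac{1}{9877}\right)\right) = 2 + \left(- \frac{2662}{74883} + 9604 \left(- \frac{1}{9877}\right)\right) = 2 - \frac{106495558}{105659913} = \frac{104824268}{105659913} \approx 0.99209$)
$t - Y = \frac{104824268}{105659913} - - \frac{1}{88137} = \frac{104824268}{105659913} + \frac{1}{88137} = \frac{3079667389543}{3104182584027}$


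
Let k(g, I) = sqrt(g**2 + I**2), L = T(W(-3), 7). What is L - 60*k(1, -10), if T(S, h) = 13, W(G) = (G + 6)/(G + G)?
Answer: 13 - 60*sqrt(101) ≈ -589.99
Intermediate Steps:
W(G) = (6 + G)/(2*G) (W(G) = (6 + G)/((2*G)) = (6 + G)*(1/(2*G)) = (6 + G)/(2*G))
L = 13
k(g, I) = sqrt(I**2 + g**2)
L - 60*k(1, -10) = 13 - 60*sqrt((-10)**2 + 1**2) = 13 - 60*sqrt(100 + 1) = 13 - 60*sqrt(101)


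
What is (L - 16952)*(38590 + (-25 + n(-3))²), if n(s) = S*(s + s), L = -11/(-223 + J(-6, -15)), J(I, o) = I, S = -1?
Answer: -151207665147/229 ≈ -6.6030e+8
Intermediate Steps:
L = 11/229 (L = -11/(-223 - 6) = -11/(-229) = -1/229*(-11) = 11/229 ≈ 0.048035)
n(s) = -2*s (n(s) = -(s + s) = -2*s)
(L - 16952)*(38590 + (-25 + n(-3))²) = (11/229 - 16952)*(38590 + (-25 - 2*(-3))²) = -3881997*(38590 + (-25 + 6)²)/229 = -3881997*(38590 + (-19)²)/229 = -3881997*(38590 + 361)/229 = -3881997/229*38951 = -151207665147/229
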